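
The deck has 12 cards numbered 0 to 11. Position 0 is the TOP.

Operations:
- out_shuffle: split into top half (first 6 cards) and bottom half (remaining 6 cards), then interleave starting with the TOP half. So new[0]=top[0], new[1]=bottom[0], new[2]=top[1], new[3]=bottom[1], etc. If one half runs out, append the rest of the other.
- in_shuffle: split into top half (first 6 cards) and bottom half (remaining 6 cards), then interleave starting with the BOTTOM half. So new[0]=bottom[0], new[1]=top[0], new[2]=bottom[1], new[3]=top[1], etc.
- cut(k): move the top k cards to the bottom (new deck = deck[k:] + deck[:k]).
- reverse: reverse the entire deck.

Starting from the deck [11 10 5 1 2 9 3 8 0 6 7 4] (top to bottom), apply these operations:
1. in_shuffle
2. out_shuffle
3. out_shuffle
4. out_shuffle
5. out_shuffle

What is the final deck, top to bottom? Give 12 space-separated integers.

Answer: 3 2 1 5 10 11 4 7 6 0 8 9

Derivation:
After op 1 (in_shuffle): [3 11 8 10 0 5 6 1 7 2 4 9]
After op 2 (out_shuffle): [3 6 11 1 8 7 10 2 0 4 5 9]
After op 3 (out_shuffle): [3 10 6 2 11 0 1 4 8 5 7 9]
After op 4 (out_shuffle): [3 1 10 4 6 8 2 5 11 7 0 9]
After op 5 (out_shuffle): [3 2 1 5 10 11 4 7 6 0 8 9]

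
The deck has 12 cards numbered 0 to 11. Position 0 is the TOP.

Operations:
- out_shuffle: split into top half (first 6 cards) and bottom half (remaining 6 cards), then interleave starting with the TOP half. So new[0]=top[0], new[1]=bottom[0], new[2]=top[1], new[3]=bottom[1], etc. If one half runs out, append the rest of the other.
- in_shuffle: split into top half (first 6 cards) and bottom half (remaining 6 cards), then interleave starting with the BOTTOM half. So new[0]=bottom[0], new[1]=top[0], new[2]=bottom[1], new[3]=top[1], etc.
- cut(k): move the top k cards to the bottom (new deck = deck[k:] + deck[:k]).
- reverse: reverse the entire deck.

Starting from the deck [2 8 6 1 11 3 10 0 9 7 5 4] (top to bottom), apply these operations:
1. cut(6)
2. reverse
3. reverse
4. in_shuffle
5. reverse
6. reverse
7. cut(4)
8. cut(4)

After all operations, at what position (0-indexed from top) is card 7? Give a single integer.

After op 1 (cut(6)): [10 0 9 7 5 4 2 8 6 1 11 3]
After op 2 (reverse): [3 11 1 6 8 2 4 5 7 9 0 10]
After op 3 (reverse): [10 0 9 7 5 4 2 8 6 1 11 3]
After op 4 (in_shuffle): [2 10 8 0 6 9 1 7 11 5 3 4]
After op 5 (reverse): [4 3 5 11 7 1 9 6 0 8 10 2]
After op 6 (reverse): [2 10 8 0 6 9 1 7 11 5 3 4]
After op 7 (cut(4)): [6 9 1 7 11 5 3 4 2 10 8 0]
After op 8 (cut(4)): [11 5 3 4 2 10 8 0 6 9 1 7]
Card 7 is at position 11.

Answer: 11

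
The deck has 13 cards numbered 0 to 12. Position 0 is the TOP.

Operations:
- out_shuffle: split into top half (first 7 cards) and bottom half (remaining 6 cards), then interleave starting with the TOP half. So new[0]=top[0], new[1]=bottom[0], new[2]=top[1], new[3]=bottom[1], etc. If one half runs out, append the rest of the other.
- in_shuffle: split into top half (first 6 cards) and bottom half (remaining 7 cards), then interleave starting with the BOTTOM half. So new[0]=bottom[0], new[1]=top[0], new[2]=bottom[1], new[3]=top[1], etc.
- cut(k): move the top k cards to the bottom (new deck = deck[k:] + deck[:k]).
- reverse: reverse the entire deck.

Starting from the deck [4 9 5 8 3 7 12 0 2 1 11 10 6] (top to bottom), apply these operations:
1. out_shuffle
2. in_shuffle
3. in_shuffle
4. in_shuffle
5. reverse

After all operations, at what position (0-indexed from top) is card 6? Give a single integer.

After op 1 (out_shuffle): [4 0 9 2 5 1 8 11 3 10 7 6 12]
After op 2 (in_shuffle): [8 4 11 0 3 9 10 2 7 5 6 1 12]
After op 3 (in_shuffle): [10 8 2 4 7 11 5 0 6 3 1 9 12]
After op 4 (in_shuffle): [5 10 0 8 6 2 3 4 1 7 9 11 12]
After op 5 (reverse): [12 11 9 7 1 4 3 2 6 8 0 10 5]
Card 6 is at position 8.

Answer: 8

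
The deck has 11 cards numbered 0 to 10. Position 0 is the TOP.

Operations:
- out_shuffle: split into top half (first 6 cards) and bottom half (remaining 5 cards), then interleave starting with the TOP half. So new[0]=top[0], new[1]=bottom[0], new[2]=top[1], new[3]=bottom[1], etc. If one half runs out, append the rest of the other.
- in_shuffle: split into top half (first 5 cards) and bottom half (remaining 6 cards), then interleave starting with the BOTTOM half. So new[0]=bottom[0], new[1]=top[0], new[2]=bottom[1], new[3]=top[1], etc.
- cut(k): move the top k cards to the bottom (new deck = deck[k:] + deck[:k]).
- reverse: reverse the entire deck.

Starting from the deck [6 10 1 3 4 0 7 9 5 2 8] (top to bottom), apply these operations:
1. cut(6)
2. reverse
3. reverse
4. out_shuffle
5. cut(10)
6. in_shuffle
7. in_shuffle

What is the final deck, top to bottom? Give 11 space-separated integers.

Answer: 10 5 4 6 9 3 8 7 1 2 0

Derivation:
After op 1 (cut(6)): [7 9 5 2 8 6 10 1 3 4 0]
After op 2 (reverse): [0 4 3 1 10 6 8 2 5 9 7]
After op 3 (reverse): [7 9 5 2 8 6 10 1 3 4 0]
After op 4 (out_shuffle): [7 10 9 1 5 3 2 4 8 0 6]
After op 5 (cut(10)): [6 7 10 9 1 5 3 2 4 8 0]
After op 6 (in_shuffle): [5 6 3 7 2 10 4 9 8 1 0]
After op 7 (in_shuffle): [10 5 4 6 9 3 8 7 1 2 0]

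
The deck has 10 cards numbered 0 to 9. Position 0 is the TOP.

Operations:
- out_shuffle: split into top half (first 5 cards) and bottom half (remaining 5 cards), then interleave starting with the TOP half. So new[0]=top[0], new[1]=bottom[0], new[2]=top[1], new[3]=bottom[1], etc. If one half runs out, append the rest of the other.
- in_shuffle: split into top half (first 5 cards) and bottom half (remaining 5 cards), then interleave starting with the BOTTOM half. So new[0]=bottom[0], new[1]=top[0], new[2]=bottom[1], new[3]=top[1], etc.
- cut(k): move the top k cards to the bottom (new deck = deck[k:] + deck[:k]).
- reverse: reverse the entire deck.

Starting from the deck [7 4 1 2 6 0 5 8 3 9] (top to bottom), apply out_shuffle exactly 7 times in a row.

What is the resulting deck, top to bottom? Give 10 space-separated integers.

Answer: 7 0 4 5 1 8 2 3 6 9

Derivation:
After op 1 (out_shuffle): [7 0 4 5 1 8 2 3 6 9]
After op 2 (out_shuffle): [7 8 0 2 4 3 5 6 1 9]
After op 3 (out_shuffle): [7 3 8 5 0 6 2 1 4 9]
After op 4 (out_shuffle): [7 6 3 2 8 1 5 4 0 9]
After op 5 (out_shuffle): [7 1 6 5 3 4 2 0 8 9]
After op 6 (out_shuffle): [7 4 1 2 6 0 5 8 3 9]
After op 7 (out_shuffle): [7 0 4 5 1 8 2 3 6 9]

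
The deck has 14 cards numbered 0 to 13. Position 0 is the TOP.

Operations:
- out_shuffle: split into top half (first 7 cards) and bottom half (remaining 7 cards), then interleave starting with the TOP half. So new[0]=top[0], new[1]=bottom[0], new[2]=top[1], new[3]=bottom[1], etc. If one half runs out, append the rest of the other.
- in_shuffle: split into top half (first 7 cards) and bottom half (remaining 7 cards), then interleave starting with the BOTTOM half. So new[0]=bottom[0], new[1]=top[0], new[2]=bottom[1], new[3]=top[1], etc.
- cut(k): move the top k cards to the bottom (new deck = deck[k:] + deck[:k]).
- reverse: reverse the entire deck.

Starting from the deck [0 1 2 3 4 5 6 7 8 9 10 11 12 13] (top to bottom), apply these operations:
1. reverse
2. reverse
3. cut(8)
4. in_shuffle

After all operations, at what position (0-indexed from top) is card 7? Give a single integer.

Answer: 12

Derivation:
After op 1 (reverse): [13 12 11 10 9 8 7 6 5 4 3 2 1 0]
After op 2 (reverse): [0 1 2 3 4 5 6 7 8 9 10 11 12 13]
After op 3 (cut(8)): [8 9 10 11 12 13 0 1 2 3 4 5 6 7]
After op 4 (in_shuffle): [1 8 2 9 3 10 4 11 5 12 6 13 7 0]
Card 7 is at position 12.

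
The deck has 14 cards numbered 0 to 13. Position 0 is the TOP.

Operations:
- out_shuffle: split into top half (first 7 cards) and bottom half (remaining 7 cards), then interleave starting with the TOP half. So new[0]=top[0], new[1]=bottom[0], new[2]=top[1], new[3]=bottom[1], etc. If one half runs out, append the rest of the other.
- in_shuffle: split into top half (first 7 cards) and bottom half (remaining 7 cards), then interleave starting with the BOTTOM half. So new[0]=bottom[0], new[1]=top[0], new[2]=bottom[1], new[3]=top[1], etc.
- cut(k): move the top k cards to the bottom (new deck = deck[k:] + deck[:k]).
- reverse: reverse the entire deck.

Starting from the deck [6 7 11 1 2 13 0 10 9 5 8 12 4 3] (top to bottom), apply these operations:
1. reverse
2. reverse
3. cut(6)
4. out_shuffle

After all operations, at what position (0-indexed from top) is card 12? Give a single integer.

After op 1 (reverse): [3 4 12 8 5 9 10 0 13 2 1 11 7 6]
After op 2 (reverse): [6 7 11 1 2 13 0 10 9 5 8 12 4 3]
After op 3 (cut(6)): [0 10 9 5 8 12 4 3 6 7 11 1 2 13]
After op 4 (out_shuffle): [0 3 10 6 9 7 5 11 8 1 12 2 4 13]
Card 12 is at position 10.

Answer: 10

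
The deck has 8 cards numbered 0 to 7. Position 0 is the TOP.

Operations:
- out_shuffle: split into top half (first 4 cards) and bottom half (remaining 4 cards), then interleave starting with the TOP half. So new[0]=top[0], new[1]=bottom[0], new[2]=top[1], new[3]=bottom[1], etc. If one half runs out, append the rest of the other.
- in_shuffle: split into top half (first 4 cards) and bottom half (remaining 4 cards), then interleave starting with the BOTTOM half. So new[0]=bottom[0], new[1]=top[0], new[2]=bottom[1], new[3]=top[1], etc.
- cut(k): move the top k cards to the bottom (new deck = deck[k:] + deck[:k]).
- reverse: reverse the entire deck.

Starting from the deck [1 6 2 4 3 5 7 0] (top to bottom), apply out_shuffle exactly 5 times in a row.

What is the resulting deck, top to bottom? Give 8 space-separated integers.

After op 1 (out_shuffle): [1 3 6 5 2 7 4 0]
After op 2 (out_shuffle): [1 2 3 7 6 4 5 0]
After op 3 (out_shuffle): [1 6 2 4 3 5 7 0]
After op 4 (out_shuffle): [1 3 6 5 2 7 4 0]
After op 5 (out_shuffle): [1 2 3 7 6 4 5 0]

Answer: 1 2 3 7 6 4 5 0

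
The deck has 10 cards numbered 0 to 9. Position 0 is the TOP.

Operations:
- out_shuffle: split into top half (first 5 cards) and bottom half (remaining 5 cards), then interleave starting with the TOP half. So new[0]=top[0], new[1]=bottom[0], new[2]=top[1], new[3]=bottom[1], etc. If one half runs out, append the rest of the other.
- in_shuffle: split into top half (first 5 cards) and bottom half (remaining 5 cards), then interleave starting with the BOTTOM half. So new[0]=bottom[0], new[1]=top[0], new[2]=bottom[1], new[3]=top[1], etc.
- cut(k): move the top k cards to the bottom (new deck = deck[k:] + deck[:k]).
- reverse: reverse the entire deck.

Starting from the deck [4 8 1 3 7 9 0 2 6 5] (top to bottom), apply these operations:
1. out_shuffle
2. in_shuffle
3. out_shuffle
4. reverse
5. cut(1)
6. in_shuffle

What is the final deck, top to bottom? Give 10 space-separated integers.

After op 1 (out_shuffle): [4 9 8 0 1 2 3 6 7 5]
After op 2 (in_shuffle): [2 4 3 9 6 8 7 0 5 1]
After op 3 (out_shuffle): [2 8 4 7 3 0 9 5 6 1]
After op 4 (reverse): [1 6 5 9 0 3 7 4 8 2]
After op 5 (cut(1)): [6 5 9 0 3 7 4 8 2 1]
After op 6 (in_shuffle): [7 6 4 5 8 9 2 0 1 3]

Answer: 7 6 4 5 8 9 2 0 1 3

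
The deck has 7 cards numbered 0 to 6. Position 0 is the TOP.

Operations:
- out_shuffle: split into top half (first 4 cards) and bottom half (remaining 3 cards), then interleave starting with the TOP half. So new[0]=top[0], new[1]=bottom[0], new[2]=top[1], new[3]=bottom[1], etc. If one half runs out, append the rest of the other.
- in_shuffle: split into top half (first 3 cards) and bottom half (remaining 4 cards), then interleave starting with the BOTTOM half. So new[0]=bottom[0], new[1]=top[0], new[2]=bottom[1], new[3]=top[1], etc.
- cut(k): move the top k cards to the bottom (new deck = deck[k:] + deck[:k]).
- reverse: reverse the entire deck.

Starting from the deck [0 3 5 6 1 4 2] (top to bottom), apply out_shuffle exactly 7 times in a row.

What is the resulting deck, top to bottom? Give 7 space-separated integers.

After op 1 (out_shuffle): [0 1 3 4 5 2 6]
After op 2 (out_shuffle): [0 5 1 2 3 6 4]
After op 3 (out_shuffle): [0 3 5 6 1 4 2]
After op 4 (out_shuffle): [0 1 3 4 5 2 6]
After op 5 (out_shuffle): [0 5 1 2 3 6 4]
After op 6 (out_shuffle): [0 3 5 6 1 4 2]
After op 7 (out_shuffle): [0 1 3 4 5 2 6]

Answer: 0 1 3 4 5 2 6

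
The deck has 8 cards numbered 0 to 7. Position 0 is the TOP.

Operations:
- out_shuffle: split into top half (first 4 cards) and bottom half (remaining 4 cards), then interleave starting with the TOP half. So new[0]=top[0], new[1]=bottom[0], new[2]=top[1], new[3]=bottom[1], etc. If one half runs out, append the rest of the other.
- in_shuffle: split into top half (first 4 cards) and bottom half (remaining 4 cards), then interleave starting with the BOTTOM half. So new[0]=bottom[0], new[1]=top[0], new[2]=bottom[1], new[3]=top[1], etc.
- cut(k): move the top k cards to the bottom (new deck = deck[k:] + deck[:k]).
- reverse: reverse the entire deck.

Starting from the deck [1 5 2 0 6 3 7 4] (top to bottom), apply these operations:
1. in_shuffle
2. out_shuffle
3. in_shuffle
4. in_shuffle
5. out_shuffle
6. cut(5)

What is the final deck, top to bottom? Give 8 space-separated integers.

After op 1 (in_shuffle): [6 1 3 5 7 2 4 0]
After op 2 (out_shuffle): [6 7 1 2 3 4 5 0]
After op 3 (in_shuffle): [3 6 4 7 5 1 0 2]
After op 4 (in_shuffle): [5 3 1 6 0 4 2 7]
After op 5 (out_shuffle): [5 0 3 4 1 2 6 7]
After op 6 (cut(5)): [2 6 7 5 0 3 4 1]

Answer: 2 6 7 5 0 3 4 1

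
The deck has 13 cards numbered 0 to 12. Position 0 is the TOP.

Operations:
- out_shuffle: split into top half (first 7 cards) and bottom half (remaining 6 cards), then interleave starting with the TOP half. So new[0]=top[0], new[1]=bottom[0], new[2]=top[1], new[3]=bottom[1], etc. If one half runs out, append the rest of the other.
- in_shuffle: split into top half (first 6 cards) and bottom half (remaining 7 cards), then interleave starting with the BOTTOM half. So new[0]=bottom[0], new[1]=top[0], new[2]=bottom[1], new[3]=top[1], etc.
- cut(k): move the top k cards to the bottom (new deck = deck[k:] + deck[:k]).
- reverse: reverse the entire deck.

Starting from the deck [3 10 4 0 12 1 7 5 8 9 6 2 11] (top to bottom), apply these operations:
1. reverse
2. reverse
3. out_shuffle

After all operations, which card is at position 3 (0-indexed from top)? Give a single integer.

Answer: 8

Derivation:
After op 1 (reverse): [11 2 6 9 8 5 7 1 12 0 4 10 3]
After op 2 (reverse): [3 10 4 0 12 1 7 5 8 9 6 2 11]
After op 3 (out_shuffle): [3 5 10 8 4 9 0 6 12 2 1 11 7]
Position 3: card 8.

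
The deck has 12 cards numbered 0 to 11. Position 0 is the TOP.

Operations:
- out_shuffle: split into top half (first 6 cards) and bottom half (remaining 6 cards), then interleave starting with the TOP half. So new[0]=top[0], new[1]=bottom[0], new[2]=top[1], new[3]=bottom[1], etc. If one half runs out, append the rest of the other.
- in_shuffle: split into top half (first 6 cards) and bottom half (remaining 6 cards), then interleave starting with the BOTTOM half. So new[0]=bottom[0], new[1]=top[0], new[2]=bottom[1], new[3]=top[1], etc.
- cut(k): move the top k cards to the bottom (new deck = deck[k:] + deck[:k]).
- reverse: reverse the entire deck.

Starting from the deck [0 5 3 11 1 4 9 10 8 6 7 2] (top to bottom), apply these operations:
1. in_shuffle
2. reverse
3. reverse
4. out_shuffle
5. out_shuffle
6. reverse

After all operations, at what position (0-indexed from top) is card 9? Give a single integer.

Answer: 11

Derivation:
After op 1 (in_shuffle): [9 0 10 5 8 3 6 11 7 1 2 4]
After op 2 (reverse): [4 2 1 7 11 6 3 8 5 10 0 9]
After op 3 (reverse): [9 0 10 5 8 3 6 11 7 1 2 4]
After op 4 (out_shuffle): [9 6 0 11 10 7 5 1 8 2 3 4]
After op 5 (out_shuffle): [9 5 6 1 0 8 11 2 10 3 7 4]
After op 6 (reverse): [4 7 3 10 2 11 8 0 1 6 5 9]
Card 9 is at position 11.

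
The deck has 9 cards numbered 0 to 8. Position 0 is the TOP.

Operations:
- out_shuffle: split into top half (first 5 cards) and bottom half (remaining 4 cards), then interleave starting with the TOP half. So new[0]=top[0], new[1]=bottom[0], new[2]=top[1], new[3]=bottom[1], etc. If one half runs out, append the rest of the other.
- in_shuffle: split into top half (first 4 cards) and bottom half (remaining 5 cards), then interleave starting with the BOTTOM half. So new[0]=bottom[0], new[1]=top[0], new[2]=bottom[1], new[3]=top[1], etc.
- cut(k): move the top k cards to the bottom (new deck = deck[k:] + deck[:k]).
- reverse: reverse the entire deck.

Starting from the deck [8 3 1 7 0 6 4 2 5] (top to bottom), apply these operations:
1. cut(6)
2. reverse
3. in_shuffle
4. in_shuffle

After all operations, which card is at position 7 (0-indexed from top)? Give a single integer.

Answer: 0

Derivation:
After op 1 (cut(6)): [4 2 5 8 3 1 7 0 6]
After op 2 (reverse): [6 0 7 1 3 8 5 2 4]
After op 3 (in_shuffle): [3 6 8 0 5 7 2 1 4]
After op 4 (in_shuffle): [5 3 7 6 2 8 1 0 4]
Position 7: card 0.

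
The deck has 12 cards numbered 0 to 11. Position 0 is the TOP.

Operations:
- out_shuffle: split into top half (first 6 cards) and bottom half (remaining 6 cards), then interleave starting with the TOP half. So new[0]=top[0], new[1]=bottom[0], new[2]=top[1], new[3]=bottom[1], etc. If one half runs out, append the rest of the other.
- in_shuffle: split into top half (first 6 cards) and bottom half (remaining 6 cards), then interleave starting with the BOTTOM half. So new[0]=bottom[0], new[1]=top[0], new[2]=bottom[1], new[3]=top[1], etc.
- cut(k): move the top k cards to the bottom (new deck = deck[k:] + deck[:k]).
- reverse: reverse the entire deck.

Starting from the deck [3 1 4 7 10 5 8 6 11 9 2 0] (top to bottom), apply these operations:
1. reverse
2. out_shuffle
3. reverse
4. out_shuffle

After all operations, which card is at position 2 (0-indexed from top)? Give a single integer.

Answer: 8

Derivation:
After op 1 (reverse): [0 2 9 11 6 8 5 10 7 4 1 3]
After op 2 (out_shuffle): [0 5 2 10 9 7 11 4 6 1 8 3]
After op 3 (reverse): [3 8 1 6 4 11 7 9 10 2 5 0]
After op 4 (out_shuffle): [3 7 8 9 1 10 6 2 4 5 11 0]
Position 2: card 8.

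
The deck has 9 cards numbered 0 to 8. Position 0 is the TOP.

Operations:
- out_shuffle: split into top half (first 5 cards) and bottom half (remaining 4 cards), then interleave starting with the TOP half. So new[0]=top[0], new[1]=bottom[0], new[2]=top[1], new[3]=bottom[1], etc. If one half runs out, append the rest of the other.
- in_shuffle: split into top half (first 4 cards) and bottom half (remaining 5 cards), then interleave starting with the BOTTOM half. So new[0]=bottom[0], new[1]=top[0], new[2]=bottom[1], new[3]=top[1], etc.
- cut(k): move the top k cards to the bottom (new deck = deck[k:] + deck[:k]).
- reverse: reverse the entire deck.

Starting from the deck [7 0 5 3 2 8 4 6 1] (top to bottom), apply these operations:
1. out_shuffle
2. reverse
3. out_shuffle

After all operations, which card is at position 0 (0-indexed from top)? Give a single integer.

After op 1 (out_shuffle): [7 8 0 4 5 6 3 1 2]
After op 2 (reverse): [2 1 3 6 5 4 0 8 7]
After op 3 (out_shuffle): [2 4 1 0 3 8 6 7 5]
Position 0: card 2.

Answer: 2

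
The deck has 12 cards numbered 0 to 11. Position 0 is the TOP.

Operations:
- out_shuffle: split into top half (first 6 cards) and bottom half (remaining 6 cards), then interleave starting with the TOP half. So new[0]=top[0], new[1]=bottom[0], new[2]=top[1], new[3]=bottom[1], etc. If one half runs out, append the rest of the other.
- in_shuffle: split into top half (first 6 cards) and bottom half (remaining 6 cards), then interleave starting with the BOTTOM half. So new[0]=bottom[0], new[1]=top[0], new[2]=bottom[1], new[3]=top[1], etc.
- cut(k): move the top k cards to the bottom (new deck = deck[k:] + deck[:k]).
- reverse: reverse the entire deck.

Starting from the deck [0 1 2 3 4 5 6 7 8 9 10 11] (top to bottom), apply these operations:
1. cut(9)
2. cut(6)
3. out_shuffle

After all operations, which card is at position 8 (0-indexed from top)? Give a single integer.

Answer: 7

Derivation:
After op 1 (cut(9)): [9 10 11 0 1 2 3 4 5 6 7 8]
After op 2 (cut(6)): [3 4 5 6 7 8 9 10 11 0 1 2]
After op 3 (out_shuffle): [3 9 4 10 5 11 6 0 7 1 8 2]
Position 8: card 7.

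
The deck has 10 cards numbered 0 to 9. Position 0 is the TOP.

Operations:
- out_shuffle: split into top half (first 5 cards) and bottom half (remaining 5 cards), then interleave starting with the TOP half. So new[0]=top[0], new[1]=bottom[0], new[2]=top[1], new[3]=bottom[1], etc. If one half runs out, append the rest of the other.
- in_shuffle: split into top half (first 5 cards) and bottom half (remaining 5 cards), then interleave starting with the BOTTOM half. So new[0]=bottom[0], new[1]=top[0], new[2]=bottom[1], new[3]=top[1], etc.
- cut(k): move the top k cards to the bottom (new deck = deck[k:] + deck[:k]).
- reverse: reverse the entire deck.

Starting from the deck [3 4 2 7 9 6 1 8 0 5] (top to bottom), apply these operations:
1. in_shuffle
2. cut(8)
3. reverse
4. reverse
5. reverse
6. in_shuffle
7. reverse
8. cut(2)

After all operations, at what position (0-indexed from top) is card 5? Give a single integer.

Answer: 9

Derivation:
After op 1 (in_shuffle): [6 3 1 4 8 2 0 7 5 9]
After op 2 (cut(8)): [5 9 6 3 1 4 8 2 0 7]
After op 3 (reverse): [7 0 2 8 4 1 3 6 9 5]
After op 4 (reverse): [5 9 6 3 1 4 8 2 0 7]
After op 5 (reverse): [7 0 2 8 4 1 3 6 9 5]
After op 6 (in_shuffle): [1 7 3 0 6 2 9 8 5 4]
After op 7 (reverse): [4 5 8 9 2 6 0 3 7 1]
After op 8 (cut(2)): [8 9 2 6 0 3 7 1 4 5]
Card 5 is at position 9.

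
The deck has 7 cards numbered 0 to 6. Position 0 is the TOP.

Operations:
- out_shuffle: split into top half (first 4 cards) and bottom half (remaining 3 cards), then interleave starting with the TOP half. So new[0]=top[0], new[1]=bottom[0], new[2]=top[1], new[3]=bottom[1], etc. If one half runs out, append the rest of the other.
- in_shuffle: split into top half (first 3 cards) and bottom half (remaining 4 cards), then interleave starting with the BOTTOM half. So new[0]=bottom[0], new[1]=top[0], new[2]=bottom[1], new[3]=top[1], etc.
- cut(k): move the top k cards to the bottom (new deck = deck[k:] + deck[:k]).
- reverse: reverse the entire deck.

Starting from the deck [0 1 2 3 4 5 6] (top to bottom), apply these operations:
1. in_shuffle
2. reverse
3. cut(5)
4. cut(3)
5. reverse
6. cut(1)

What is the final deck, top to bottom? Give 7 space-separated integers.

Answer: 3 0 4 1 5 2 6

Derivation:
After op 1 (in_shuffle): [3 0 4 1 5 2 6]
After op 2 (reverse): [6 2 5 1 4 0 3]
After op 3 (cut(5)): [0 3 6 2 5 1 4]
After op 4 (cut(3)): [2 5 1 4 0 3 6]
After op 5 (reverse): [6 3 0 4 1 5 2]
After op 6 (cut(1)): [3 0 4 1 5 2 6]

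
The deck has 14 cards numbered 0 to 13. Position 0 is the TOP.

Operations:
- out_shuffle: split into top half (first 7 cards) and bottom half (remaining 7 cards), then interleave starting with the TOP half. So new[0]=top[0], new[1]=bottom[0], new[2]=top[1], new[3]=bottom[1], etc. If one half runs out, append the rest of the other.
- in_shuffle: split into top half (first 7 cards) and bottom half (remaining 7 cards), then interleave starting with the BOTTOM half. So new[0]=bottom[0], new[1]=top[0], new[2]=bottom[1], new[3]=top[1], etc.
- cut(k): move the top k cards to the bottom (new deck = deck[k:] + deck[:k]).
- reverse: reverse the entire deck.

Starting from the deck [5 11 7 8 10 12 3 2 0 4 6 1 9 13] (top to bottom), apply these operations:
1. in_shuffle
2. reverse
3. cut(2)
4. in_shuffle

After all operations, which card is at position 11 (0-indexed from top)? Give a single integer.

After op 1 (in_shuffle): [2 5 0 11 4 7 6 8 1 10 9 12 13 3]
After op 2 (reverse): [3 13 12 9 10 1 8 6 7 4 11 0 5 2]
After op 3 (cut(2)): [12 9 10 1 8 6 7 4 11 0 5 2 3 13]
After op 4 (in_shuffle): [4 12 11 9 0 10 5 1 2 8 3 6 13 7]
Position 11: card 6.

Answer: 6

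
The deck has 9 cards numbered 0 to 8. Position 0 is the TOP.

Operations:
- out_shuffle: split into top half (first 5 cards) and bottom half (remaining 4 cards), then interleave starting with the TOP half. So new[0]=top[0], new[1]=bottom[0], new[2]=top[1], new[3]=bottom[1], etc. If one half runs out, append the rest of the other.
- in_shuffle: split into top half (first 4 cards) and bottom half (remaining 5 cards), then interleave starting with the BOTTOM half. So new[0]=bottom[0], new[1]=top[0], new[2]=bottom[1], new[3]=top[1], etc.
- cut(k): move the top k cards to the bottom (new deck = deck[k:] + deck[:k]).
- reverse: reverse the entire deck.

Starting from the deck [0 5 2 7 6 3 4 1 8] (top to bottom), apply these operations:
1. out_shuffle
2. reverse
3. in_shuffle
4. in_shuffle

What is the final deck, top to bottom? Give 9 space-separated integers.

After op 1 (out_shuffle): [0 3 5 4 2 1 7 8 6]
After op 2 (reverse): [6 8 7 1 2 4 5 3 0]
After op 3 (in_shuffle): [2 6 4 8 5 7 3 1 0]
After op 4 (in_shuffle): [5 2 7 6 3 4 1 8 0]

Answer: 5 2 7 6 3 4 1 8 0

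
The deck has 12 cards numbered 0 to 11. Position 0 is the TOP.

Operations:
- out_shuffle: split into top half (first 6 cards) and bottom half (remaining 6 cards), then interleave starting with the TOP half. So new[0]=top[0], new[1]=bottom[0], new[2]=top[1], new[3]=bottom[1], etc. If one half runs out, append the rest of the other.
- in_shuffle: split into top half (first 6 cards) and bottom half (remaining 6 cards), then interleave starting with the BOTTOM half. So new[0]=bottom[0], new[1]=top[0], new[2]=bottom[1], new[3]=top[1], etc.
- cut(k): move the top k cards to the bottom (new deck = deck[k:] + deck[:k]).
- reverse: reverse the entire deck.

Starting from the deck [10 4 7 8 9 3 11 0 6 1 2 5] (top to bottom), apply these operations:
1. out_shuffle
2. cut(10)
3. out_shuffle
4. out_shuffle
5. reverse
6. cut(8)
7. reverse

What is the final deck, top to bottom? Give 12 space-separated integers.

After op 1 (out_shuffle): [10 11 4 0 7 6 8 1 9 2 3 5]
After op 2 (cut(10)): [3 5 10 11 4 0 7 6 8 1 9 2]
After op 3 (out_shuffle): [3 7 5 6 10 8 11 1 4 9 0 2]
After op 4 (out_shuffle): [3 11 7 1 5 4 6 9 10 0 8 2]
After op 5 (reverse): [2 8 0 10 9 6 4 5 1 7 11 3]
After op 6 (cut(8)): [1 7 11 3 2 8 0 10 9 6 4 5]
After op 7 (reverse): [5 4 6 9 10 0 8 2 3 11 7 1]

Answer: 5 4 6 9 10 0 8 2 3 11 7 1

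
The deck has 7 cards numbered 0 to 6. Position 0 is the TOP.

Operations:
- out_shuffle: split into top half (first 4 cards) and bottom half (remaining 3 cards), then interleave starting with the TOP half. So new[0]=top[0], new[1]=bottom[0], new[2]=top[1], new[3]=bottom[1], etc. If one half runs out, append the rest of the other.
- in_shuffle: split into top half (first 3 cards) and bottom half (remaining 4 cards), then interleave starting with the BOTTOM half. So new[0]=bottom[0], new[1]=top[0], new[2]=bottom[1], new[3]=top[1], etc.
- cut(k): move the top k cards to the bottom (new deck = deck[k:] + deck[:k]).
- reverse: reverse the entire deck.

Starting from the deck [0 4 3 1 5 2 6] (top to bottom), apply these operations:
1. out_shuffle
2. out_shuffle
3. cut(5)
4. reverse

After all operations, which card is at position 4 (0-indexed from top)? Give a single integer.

Answer: 0

Derivation:
After op 1 (out_shuffle): [0 5 4 2 3 6 1]
After op 2 (out_shuffle): [0 3 5 6 4 1 2]
After op 3 (cut(5)): [1 2 0 3 5 6 4]
After op 4 (reverse): [4 6 5 3 0 2 1]
Position 4: card 0.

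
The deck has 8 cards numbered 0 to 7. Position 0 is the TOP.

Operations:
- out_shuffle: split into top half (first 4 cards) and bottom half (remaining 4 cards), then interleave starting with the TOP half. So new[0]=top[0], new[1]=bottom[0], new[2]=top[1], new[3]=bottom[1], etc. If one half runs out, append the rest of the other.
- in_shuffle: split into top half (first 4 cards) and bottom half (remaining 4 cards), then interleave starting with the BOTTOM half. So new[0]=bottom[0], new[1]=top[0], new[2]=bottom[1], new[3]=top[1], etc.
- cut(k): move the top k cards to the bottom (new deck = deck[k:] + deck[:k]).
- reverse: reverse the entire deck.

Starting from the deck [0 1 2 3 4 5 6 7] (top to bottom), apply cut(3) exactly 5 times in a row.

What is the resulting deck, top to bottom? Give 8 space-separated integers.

After op 1 (cut(3)): [3 4 5 6 7 0 1 2]
After op 2 (cut(3)): [6 7 0 1 2 3 4 5]
After op 3 (cut(3)): [1 2 3 4 5 6 7 0]
After op 4 (cut(3)): [4 5 6 7 0 1 2 3]
After op 5 (cut(3)): [7 0 1 2 3 4 5 6]

Answer: 7 0 1 2 3 4 5 6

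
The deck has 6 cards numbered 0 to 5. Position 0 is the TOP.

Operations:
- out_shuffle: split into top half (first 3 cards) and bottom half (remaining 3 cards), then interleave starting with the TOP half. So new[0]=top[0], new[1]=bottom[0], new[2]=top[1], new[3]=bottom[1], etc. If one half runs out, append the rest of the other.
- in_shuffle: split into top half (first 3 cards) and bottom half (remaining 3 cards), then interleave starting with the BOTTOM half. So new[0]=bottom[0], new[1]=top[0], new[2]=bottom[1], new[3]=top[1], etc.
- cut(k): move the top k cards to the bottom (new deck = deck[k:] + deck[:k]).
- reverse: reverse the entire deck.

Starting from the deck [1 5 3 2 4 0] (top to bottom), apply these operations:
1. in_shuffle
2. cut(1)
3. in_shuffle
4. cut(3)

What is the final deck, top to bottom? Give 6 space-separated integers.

Answer: 4 2 5 0 1 3

Derivation:
After op 1 (in_shuffle): [2 1 4 5 0 3]
After op 2 (cut(1)): [1 4 5 0 3 2]
After op 3 (in_shuffle): [0 1 3 4 2 5]
After op 4 (cut(3)): [4 2 5 0 1 3]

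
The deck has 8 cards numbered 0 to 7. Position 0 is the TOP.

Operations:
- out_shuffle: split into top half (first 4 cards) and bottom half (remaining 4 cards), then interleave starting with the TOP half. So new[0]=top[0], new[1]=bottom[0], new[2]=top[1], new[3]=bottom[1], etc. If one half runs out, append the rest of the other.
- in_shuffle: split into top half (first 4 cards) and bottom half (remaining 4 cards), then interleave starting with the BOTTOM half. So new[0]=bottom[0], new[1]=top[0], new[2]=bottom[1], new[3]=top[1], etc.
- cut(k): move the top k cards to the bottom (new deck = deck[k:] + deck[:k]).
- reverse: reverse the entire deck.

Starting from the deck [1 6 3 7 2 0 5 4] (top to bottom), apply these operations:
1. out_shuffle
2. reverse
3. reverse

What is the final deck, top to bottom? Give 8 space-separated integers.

Answer: 1 2 6 0 3 5 7 4

Derivation:
After op 1 (out_shuffle): [1 2 6 0 3 5 7 4]
After op 2 (reverse): [4 7 5 3 0 6 2 1]
After op 3 (reverse): [1 2 6 0 3 5 7 4]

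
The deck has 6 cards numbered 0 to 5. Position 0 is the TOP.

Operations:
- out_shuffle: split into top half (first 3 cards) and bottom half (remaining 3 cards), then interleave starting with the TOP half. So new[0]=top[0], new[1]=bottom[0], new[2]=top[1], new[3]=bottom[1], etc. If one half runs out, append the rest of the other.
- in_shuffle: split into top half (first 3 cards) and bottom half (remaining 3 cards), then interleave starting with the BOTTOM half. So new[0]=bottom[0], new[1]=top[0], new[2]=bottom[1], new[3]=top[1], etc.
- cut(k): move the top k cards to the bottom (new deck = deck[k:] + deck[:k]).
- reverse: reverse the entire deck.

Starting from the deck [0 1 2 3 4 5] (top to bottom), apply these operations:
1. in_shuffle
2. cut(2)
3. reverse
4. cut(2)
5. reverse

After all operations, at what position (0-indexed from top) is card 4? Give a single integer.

Answer: 2

Derivation:
After op 1 (in_shuffle): [3 0 4 1 5 2]
After op 2 (cut(2)): [4 1 5 2 3 0]
After op 3 (reverse): [0 3 2 5 1 4]
After op 4 (cut(2)): [2 5 1 4 0 3]
After op 5 (reverse): [3 0 4 1 5 2]
Card 4 is at position 2.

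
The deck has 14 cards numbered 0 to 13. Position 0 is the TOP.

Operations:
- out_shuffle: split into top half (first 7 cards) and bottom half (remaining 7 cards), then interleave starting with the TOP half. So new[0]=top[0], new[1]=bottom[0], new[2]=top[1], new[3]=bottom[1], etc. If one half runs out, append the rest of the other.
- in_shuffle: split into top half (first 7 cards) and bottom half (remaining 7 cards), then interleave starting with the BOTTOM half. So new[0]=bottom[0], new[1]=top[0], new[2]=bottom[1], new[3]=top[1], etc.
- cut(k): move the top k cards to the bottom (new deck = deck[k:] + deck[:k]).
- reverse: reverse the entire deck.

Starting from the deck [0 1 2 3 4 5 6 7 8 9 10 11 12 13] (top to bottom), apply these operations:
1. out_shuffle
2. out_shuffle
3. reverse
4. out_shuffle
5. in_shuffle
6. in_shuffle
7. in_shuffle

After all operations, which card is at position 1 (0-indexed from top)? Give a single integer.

After op 1 (out_shuffle): [0 7 1 8 2 9 3 10 4 11 5 12 6 13]
After op 2 (out_shuffle): [0 10 7 4 1 11 8 5 2 12 9 6 3 13]
After op 3 (reverse): [13 3 6 9 12 2 5 8 11 1 4 7 10 0]
After op 4 (out_shuffle): [13 8 3 11 6 1 9 4 12 7 2 10 5 0]
After op 5 (in_shuffle): [4 13 12 8 7 3 2 11 10 6 5 1 0 9]
After op 6 (in_shuffle): [11 4 10 13 6 12 5 8 1 7 0 3 9 2]
After op 7 (in_shuffle): [8 11 1 4 7 10 0 13 3 6 9 12 2 5]
Position 1: card 11.

Answer: 11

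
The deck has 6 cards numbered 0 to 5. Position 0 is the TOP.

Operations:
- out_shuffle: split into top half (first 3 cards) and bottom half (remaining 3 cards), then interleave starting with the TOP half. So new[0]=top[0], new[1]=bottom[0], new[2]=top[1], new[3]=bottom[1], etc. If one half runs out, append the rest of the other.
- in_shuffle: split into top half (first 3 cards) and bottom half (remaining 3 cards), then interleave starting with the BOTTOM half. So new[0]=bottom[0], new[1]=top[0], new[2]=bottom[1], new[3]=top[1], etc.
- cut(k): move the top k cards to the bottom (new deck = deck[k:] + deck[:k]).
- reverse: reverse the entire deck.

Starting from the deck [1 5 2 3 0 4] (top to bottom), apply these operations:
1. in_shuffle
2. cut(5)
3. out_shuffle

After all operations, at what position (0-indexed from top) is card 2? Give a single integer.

After op 1 (in_shuffle): [3 1 0 5 4 2]
After op 2 (cut(5)): [2 3 1 0 5 4]
After op 3 (out_shuffle): [2 0 3 5 1 4]
Card 2 is at position 0.

Answer: 0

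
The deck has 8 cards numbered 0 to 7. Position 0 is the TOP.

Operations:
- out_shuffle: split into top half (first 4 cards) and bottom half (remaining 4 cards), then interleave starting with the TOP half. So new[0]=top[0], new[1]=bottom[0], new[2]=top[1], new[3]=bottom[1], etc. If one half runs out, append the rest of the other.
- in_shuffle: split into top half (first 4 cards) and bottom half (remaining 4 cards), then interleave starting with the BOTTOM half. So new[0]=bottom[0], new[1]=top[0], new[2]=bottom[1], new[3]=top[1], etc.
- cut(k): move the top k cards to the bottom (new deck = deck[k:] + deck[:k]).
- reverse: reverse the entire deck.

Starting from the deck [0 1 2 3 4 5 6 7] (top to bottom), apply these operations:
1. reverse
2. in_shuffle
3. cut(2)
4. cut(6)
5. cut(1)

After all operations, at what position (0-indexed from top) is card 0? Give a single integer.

After op 1 (reverse): [7 6 5 4 3 2 1 0]
After op 2 (in_shuffle): [3 7 2 6 1 5 0 4]
After op 3 (cut(2)): [2 6 1 5 0 4 3 7]
After op 4 (cut(6)): [3 7 2 6 1 5 0 4]
After op 5 (cut(1)): [7 2 6 1 5 0 4 3]
Card 0 is at position 5.

Answer: 5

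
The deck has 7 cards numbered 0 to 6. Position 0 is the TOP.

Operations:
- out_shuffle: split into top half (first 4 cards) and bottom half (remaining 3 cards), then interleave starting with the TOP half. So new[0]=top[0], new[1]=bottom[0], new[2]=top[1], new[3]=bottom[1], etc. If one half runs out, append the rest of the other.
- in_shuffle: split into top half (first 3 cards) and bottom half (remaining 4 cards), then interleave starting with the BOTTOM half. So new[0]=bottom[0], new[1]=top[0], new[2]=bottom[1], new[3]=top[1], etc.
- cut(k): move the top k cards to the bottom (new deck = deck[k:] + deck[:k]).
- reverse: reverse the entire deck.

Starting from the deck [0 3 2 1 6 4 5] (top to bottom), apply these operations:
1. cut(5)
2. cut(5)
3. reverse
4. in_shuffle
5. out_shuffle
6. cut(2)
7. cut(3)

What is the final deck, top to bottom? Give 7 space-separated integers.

After op 1 (cut(5)): [4 5 0 3 2 1 6]
After op 2 (cut(5)): [1 6 4 5 0 3 2]
After op 3 (reverse): [2 3 0 5 4 6 1]
After op 4 (in_shuffle): [5 2 4 3 6 0 1]
After op 5 (out_shuffle): [5 6 2 0 4 1 3]
After op 6 (cut(2)): [2 0 4 1 3 5 6]
After op 7 (cut(3)): [1 3 5 6 2 0 4]

Answer: 1 3 5 6 2 0 4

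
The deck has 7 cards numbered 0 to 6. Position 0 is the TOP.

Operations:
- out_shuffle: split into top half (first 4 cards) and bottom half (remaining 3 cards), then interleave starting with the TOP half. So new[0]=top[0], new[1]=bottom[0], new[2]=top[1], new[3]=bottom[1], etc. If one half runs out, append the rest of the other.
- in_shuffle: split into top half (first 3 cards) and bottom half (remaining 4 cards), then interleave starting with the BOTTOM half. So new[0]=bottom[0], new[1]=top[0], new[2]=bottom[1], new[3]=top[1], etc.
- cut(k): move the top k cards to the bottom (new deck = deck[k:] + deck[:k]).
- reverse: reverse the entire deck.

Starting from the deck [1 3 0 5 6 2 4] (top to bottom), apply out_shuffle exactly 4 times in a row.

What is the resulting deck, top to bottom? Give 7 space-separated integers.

Answer: 1 6 3 2 0 4 5

Derivation:
After op 1 (out_shuffle): [1 6 3 2 0 4 5]
After op 2 (out_shuffle): [1 0 6 4 3 5 2]
After op 3 (out_shuffle): [1 3 0 5 6 2 4]
After op 4 (out_shuffle): [1 6 3 2 0 4 5]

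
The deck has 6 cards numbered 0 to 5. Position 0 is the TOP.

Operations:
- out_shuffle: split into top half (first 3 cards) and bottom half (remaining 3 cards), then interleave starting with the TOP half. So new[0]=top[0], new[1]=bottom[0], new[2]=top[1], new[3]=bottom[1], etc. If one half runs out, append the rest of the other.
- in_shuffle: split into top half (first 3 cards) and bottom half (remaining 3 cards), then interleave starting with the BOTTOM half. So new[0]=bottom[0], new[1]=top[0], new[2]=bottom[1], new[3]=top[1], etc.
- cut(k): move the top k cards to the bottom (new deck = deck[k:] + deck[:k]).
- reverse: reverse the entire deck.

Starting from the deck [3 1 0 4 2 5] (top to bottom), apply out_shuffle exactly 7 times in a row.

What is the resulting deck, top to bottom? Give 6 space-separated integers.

Answer: 3 0 2 1 4 5

Derivation:
After op 1 (out_shuffle): [3 4 1 2 0 5]
After op 2 (out_shuffle): [3 2 4 0 1 5]
After op 3 (out_shuffle): [3 0 2 1 4 5]
After op 4 (out_shuffle): [3 1 0 4 2 5]
After op 5 (out_shuffle): [3 4 1 2 0 5]
After op 6 (out_shuffle): [3 2 4 0 1 5]
After op 7 (out_shuffle): [3 0 2 1 4 5]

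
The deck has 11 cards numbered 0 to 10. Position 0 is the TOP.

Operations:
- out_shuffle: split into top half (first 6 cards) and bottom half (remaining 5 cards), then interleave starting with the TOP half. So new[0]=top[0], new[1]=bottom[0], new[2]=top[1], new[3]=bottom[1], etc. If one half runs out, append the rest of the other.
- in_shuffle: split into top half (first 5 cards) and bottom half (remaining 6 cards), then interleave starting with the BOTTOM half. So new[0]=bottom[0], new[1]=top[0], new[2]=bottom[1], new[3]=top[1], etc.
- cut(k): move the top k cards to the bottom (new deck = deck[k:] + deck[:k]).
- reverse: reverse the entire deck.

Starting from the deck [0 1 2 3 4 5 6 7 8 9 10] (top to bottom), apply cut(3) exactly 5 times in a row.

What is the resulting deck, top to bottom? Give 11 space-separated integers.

Answer: 4 5 6 7 8 9 10 0 1 2 3

Derivation:
After op 1 (cut(3)): [3 4 5 6 7 8 9 10 0 1 2]
After op 2 (cut(3)): [6 7 8 9 10 0 1 2 3 4 5]
After op 3 (cut(3)): [9 10 0 1 2 3 4 5 6 7 8]
After op 4 (cut(3)): [1 2 3 4 5 6 7 8 9 10 0]
After op 5 (cut(3)): [4 5 6 7 8 9 10 0 1 2 3]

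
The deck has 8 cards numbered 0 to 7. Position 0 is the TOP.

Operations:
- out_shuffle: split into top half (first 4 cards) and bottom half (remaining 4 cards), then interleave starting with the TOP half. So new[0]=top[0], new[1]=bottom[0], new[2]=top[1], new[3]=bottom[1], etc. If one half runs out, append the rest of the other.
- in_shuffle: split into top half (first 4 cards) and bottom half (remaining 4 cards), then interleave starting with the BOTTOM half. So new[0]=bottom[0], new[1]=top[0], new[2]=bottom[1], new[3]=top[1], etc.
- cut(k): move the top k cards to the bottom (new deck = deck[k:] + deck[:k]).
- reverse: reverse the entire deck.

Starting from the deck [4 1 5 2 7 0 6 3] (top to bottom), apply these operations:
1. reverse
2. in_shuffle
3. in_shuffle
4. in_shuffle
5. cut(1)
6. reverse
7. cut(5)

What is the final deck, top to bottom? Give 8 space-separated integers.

Answer: 2 5 1 4 3 6 0 7

Derivation:
After op 1 (reverse): [3 6 0 7 2 5 1 4]
After op 2 (in_shuffle): [2 3 5 6 1 0 4 7]
After op 3 (in_shuffle): [1 2 0 3 4 5 7 6]
After op 4 (in_shuffle): [4 1 5 2 7 0 6 3]
After op 5 (cut(1)): [1 5 2 7 0 6 3 4]
After op 6 (reverse): [4 3 6 0 7 2 5 1]
After op 7 (cut(5)): [2 5 1 4 3 6 0 7]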